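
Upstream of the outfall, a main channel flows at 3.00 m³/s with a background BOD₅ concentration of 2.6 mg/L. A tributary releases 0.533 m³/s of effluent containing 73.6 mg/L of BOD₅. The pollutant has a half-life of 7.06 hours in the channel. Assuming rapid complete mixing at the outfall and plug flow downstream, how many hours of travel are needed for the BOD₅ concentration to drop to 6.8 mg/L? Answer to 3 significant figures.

Flow-weighted average: C = (3.000·2.600 + 0.5330·73.60) / 3.533 = 47.03/3.533 = 13.31 mg/L.
Half-life 7.06 h → k = ln 2 / 7.06 = 0.09818 h⁻¹ = 2.356 d⁻¹.
13.31·exp(−k·t) = 6.8 → t = ln(13.31/6.8)/k = 24630 s = 6.841 h.

6.84 h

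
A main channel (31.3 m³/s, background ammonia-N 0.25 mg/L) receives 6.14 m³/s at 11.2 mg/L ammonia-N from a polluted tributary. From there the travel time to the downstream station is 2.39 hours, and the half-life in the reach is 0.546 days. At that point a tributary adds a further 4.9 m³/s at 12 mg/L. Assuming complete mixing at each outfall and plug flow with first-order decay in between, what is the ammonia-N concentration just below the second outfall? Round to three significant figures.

Mixed concentration C = ΣQC/ΣQ = (31.30·0.2500 + 6.140·11.20) / 37.44 = 76.59/37.44 = 2.046 mg/L; combined flow 37.44 m³/s.
Half-life 0.546 d → k = ln 2 / 0.546 = 1.270 d⁻¹.
Decay over the reach: 2.046·exp(−kt) = 2.046·0.8812 = 1.803 mg/L.
At the second outfall, C = (37.44·1.803 + 4.900·12.00) / (37.44 + 4.900) = 2.983 mg/L.

2.98 mg/L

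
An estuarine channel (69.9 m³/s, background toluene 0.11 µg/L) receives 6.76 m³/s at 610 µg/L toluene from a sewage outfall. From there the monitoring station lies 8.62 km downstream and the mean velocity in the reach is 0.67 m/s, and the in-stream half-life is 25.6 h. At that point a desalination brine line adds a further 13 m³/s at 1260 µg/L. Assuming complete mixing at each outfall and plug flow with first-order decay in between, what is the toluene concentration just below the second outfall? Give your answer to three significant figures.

After mixing, C = (69.90·0.1100 + 6.760·610.0) / 76.66 = 4131/76.66 = 53.89 µg/L; combined flow 76.66 m³/s.
Travel time t = 8.62·1000 / 0.67 = 12870 s = 3.574 h.
Half-life 25.6 h → k = ln 2 / 25.6 = 0.02708 h⁻¹ = 0.6498 d⁻¹.
Applying C = C₀e^(−kt): 53.89 × 0.9078 = 48.92 µg/L.
At the second outfall, C = (76.66·48.92 + 13.00·1260) / (76.66 + 13.00) = 224.5 µg/L.

225 µg/L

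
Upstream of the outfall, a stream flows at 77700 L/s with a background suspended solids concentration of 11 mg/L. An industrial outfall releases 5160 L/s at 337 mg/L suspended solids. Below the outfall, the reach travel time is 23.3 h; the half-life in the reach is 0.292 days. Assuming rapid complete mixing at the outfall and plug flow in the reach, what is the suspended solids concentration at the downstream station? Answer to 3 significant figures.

3.12 mg/L

Mass balance: C = (77700·11.00 + 5160·337.0) / 82860 = 2594000/82860 = 31.30 mg/L.
Half-life 0.292 d → k = ln 2 / 0.292 = 2.374 d⁻¹.
Decay over the reach: 31.30·exp(−kt) = 31.30·0.09980 = 3.124 mg/L.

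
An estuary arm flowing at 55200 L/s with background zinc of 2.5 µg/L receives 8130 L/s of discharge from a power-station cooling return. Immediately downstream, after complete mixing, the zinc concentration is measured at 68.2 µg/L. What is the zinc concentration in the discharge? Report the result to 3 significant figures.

514 µg/L

Mass balance: 55200·2.500 + 8130·Cₑ = 63330·68.20
→ Cₑ = (63330·68.20 − 55200·2.500) / 8130 = 514.3 µg/L.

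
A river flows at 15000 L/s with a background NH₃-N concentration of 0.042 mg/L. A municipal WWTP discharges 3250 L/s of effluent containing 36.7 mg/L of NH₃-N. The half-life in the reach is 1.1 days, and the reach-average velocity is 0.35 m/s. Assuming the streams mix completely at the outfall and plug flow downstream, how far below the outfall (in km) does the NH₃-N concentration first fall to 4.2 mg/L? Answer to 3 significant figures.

Conservation of mass: C = (15000·0.04200 + 3250·36.70) / 18250 = 119900/18250 = 6.570 mg/L.
Half-life 1.1 d → k = ln 2 / 1.1 = 0.6301 d⁻¹.
Set 6.570·exp(−k·t) = 4.2 → t = ln(6.570/4.2)/k = 61350 s = 17.04 h.
Distance = v·t = 0.35·61350 = 21470 m = 21.47 km.

21.5 km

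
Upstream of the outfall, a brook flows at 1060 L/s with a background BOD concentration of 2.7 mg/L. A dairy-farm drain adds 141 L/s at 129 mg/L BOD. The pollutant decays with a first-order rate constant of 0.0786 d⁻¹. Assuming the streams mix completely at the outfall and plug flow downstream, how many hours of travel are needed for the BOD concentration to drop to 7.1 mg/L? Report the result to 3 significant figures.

276 h

Conservation of mass: C = (1060·2.700 + 141.0·129.0) / 1201 = 21050/1201 = 17.53 mg/L.
17.53·exp(−k·t) = 7.1 → t = ln(17.53/7.1)/k = 993400 s = 275.9 h.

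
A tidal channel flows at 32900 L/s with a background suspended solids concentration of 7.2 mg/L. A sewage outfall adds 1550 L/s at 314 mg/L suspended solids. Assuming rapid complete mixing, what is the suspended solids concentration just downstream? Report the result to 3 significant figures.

21.0 mg/L

Conservation of mass: C = (32900·7.200 + 1550·314.0) / 34450 = 723600/34450 = 21.00 mg/L.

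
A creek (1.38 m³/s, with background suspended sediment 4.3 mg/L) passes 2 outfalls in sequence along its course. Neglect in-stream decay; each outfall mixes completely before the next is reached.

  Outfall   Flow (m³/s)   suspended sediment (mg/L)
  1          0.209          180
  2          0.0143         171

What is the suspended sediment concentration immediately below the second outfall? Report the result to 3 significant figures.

Below outfall 1: Q → 1.589 m³/s, C = (1.380·4.300 + 0.2090·180.0)/1.589 = 27.41 mg/L.
Below outfall 2: Q → 1.603 m³/s, C = (1.589·27.41 + 0.01430·171.0)/1.603 = 28.69 mg/L.

28.7 mg/L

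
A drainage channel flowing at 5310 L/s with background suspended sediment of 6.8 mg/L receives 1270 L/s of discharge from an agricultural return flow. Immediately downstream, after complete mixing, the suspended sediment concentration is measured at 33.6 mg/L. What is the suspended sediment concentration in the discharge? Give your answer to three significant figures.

146 mg/L

Mass balance: 5310·6.800 + 1270·Cₑ = 6580·33.60
→ Cₑ = (6580·33.60 − 5310·6.800) / 1270 = 145.7 mg/L.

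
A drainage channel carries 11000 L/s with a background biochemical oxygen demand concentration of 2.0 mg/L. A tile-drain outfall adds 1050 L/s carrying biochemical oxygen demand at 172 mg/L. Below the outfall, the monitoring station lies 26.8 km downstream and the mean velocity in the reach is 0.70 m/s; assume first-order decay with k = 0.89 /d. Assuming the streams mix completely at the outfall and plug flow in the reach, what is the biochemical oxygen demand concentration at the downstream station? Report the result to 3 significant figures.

Mass balance: C = (11000·2.000 + 1050·172.0) / 12050 = 202600/12050 = 16.81 mg/L.
Travel time t = 26.8·1000 / 0.70 = 38290 s = 10.63 h.
Applying C = C₀e^(−kt): 16.81 × 0.6741 = 11.33 mg/L.

11.3 mg/L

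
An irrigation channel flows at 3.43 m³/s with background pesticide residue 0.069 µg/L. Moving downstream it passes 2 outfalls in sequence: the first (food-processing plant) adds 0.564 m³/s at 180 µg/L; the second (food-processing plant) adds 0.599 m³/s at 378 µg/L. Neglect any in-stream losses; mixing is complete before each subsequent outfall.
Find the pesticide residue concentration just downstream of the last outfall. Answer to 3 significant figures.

71.5 µg/L

Below outfall 1: Q → 3.994 m³/s, C = (3.430·0.06900 + 0.5640·180.0)/3.994 = 25.48 µg/L.
Below outfall 2: Q → 4.593 m³/s, C = (3.994·25.48 + 0.5990·378.0)/4.593 = 71.45 µg/L.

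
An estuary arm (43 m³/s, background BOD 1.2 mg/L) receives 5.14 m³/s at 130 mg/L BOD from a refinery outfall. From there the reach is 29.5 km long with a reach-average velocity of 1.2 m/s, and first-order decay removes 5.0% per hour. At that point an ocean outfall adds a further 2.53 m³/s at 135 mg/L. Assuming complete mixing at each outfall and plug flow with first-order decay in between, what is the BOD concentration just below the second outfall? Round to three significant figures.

Mass balance: C = (43.00·1.200 + 5.140·130.0) / 48.14 = 719.8/48.14 = 14.95 mg/L; combined flow 48.14 m³/s.
Travel time t = 29.5·1000 / 1.2 = 24580 s = 6.829 h.
5.0%/h lost → k = −ln(1 − 0.05) = 0.05129 h⁻¹.
Applying C = C₀e^(−kt): 14.95 × 0.7045 = 10.53 mg/L.
At the second outfall, C = (48.14·10.53 + 2.530·135.0) / (48.14 + 2.530) = 16.75 mg/L.

16.7 mg/L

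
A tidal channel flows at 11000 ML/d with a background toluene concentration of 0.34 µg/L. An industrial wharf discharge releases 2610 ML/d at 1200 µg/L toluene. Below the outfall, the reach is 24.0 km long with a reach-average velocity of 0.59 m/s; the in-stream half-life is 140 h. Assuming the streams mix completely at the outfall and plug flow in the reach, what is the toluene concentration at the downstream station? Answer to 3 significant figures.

Mass balance: C = (11000·0.3400 + 2610·1200) / 13610 = 3136000/13610 = 230.4 µg/L.
Travel time t = 24.0·1000 / 0.59 = 40680 s = 11.30 h.
Half-life 140 h → k = ln 2 / 140 = 0.004951 h⁻¹ = 0.1188 d⁻¹.
Decay over the reach: 230.4·exp(−kt) = 230.4·0.9456 = 217.9 µg/L.

218 µg/L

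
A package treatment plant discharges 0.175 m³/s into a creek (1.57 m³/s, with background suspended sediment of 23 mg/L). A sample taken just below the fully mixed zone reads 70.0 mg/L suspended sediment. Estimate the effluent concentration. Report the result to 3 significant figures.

Mass balance: 1.570·23.00 + 0.1750·Cₑ = 1.745·70.00
→ Cₑ = (1.745·70.00 − 1.570·23.00) / 0.1750 = 491.7 mg/L.

492 mg/L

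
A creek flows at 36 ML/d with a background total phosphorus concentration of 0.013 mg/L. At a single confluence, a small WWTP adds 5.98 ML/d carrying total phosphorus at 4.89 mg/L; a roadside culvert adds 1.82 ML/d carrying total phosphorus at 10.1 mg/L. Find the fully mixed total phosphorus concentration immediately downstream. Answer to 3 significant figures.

Mixed concentration C = ΣQC/ΣQ = (36.00·0.01300 + 5.980·4.890 + 1.820·10.10) / 43.80 = 48.09/43.80 = 1.098 mg/L.

1.10 mg/L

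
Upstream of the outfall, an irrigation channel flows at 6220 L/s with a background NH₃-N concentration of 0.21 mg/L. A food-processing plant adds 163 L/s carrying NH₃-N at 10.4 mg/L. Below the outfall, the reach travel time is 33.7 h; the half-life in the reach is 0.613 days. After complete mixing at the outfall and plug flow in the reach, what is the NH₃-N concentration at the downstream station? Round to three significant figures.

0.0961 mg/L

After mixing, C = (6220·0.2100 + 163.0·10.40) / 6383 = 3001/6383 = 0.4702 mg/L.
Half-life 0.613 d → k = ln 2 / 0.613 = 1.131 d⁻¹.
First-order decay: C = 0.4702·exp(−k·t) = 0.4702·0.2044 = 0.09610 mg/L.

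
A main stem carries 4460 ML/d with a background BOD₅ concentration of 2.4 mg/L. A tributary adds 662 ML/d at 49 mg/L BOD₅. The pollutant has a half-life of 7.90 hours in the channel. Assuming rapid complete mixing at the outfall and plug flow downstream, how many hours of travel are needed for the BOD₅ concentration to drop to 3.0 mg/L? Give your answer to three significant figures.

Mixed concentration C = ΣQC/ΣQ = (4460·2.400 + 662.0·49.00) / 5122 = 43140/5122 = 8.423 mg/L.
Half-life 7.90 h → k = ln 2 / 7.90 = 0.08774 h⁻¹ = 2.106 d⁻¹.
8.423·exp(−k·t) = 3.0 → t = ln(8.423/3.0)/k = 42360 s = 11.77 h.

11.8 h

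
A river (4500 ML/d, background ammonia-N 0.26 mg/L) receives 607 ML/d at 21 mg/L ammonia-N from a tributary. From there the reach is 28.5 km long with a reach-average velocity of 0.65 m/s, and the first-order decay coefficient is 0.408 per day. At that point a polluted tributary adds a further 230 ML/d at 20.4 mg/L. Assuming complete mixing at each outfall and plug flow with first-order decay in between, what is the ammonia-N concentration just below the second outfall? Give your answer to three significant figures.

Conservation of mass: C = (4500·0.2600 + 607.0·21.00) / 5107 = 13920/5107 = 2.725 mg/L; combined flow 5107 ML/d.
Travel time t = 28.5·1000 / 0.65 = 43850 s = 12.18 h.
Applying C = C₀e^(−kt): 2.725 × 0.8130 = 2.215 mg/L.
At the second outfall, C = (5107·2.215 + 230.0·20.40) / (5107 + 230.0) = 2.999 mg/L.

3.00 mg/L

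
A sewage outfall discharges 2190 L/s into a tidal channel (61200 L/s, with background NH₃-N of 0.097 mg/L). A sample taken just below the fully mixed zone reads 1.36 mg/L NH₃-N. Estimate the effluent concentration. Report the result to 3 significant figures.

36.7 mg/L

Mass balance: 61200·0.09700 + 2190·Cₑ = 63390·1.360
→ Cₑ = (63390·1.360 − 61200·0.09700) / 2190 = 36.65 mg/L.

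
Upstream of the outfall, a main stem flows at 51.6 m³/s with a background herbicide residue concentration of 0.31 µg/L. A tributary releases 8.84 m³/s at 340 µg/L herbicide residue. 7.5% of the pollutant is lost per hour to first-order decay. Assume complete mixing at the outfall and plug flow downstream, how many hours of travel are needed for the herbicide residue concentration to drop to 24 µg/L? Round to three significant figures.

Mass balance: C = (51.60·0.3100 + 8.840·340.0) / 60.44 = 3022/60.44 = 49.99 µg/L.
7.5%/h lost → k = −ln(1 − 0.075) = 0.07796 h⁻¹.
49.99·exp(−k·t) = 24 → t = ln(49.99/24)/k = 33890 s = 9.413 h.

9.41 h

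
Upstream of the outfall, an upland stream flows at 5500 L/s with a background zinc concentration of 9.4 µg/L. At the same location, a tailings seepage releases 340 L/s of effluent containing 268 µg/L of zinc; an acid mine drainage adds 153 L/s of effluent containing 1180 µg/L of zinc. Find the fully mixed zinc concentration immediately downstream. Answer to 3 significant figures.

Mixed concentration C = ΣQC/ΣQ = (5500·9.400 + 340.0·268.0 + 153.0·1180) / 5993 = 323400/5993 = 53.96 µg/L.

54.0 µg/L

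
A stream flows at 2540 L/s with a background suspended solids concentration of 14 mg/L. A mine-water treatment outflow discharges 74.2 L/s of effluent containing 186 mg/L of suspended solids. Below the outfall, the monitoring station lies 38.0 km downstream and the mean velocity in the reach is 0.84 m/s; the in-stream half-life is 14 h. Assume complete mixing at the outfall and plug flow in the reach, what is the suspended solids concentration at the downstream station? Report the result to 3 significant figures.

10.1 mg/L

Mass balance: C = (2540·14.00 + 74.20·186.0) / 2614 = 49360/2614 = 18.88 mg/L.
Travel time t = 38.0·1000 / 0.84 = 45240 s = 12.57 h.
Half-life 14 h → k = ln 2 / 14 = 0.04951 h⁻¹ = 1.188 d⁻¹.
Decay over the reach: 18.88·exp(−kt) = 18.88·0.5368 = 10.14 mg/L.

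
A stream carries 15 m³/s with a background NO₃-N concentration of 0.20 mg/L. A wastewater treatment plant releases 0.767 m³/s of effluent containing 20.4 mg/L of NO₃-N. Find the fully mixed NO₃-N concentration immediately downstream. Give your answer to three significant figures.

1.18 mg/L

Mass balance: C = (15.00·0.2000 + 0.7670·20.40) / 15.77 = 18.65/15.77 = 1.183 mg/L.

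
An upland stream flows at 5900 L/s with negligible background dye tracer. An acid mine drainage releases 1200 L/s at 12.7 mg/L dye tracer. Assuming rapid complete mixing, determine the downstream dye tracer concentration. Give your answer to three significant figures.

Conservation of mass: C = (5900·0 + 1200·12.70) / 7100 = 15240/7100 = 2.146 mg/L.

2.15 mg/L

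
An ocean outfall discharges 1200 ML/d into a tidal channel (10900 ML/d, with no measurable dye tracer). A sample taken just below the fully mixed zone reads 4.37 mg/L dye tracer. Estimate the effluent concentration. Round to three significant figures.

44.1 mg/L

Mass balance: 10900·0 + 1200·Cₑ = 12100·4.370
→ Cₑ = (12100·4.370 − 10900·0) / 1200 = 44.06 mg/L.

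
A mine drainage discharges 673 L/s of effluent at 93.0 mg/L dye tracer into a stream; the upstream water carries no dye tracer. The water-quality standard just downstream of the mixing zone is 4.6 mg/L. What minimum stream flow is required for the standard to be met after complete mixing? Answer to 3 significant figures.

12900 L/s

Set C_mix = 4.6: (Q·0 + 673.0·93.00) / (Q + 673.0) = 4.6
→ Q = 673.0·(93.00 − 4.6)/(4.6 − 0) = 12930 L/s.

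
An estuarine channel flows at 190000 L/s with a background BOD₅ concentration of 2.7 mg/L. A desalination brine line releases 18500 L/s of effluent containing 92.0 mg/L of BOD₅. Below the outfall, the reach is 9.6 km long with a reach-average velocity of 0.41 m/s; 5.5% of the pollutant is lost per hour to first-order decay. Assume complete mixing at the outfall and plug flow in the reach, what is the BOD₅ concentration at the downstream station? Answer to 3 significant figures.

Mixed concentration C = ΣQC/ΣQ = (190000·2.700 + 18500·92.00) / 208500 = 2215000/208500 = 10.62 mg/L.
Travel time t = 9.6·1000 / 0.41 = 23410 s = 6.504 h.
5.5%/h lost → k = −ln(1 − 0.055) = 0.05657 h⁻¹.
First-order decay: C = 10.62·exp(−k·t) = 10.62·0.6922 = 7.353 mg/L.

7.35 mg/L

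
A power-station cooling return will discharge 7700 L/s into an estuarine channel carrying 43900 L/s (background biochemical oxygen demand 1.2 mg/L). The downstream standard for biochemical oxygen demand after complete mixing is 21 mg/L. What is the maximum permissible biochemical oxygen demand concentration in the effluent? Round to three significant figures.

134 mg/L

At the limit, (Qr·Cr + Qe·Cₑ)/(Qr + Qe) = 21:
Cₑ = (51600·21 − 43900·1.200) / 7700 = 133.9 mg/L.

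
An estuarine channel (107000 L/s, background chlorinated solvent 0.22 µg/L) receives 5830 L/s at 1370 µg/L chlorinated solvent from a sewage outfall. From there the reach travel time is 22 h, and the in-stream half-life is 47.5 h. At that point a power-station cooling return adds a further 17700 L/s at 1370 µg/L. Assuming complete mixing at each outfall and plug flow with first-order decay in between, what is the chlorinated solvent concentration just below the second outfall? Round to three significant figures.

Mixed concentration C = ΣQC/ΣQ = (107000·0.2200 + 5830·1370) / 112800 = 8011000/112800 = 71.00 µg/L; combined flow 112800 L/s.
Half-life 47.5 h → k = ln 2 / 47.5 = 0.01459 h⁻¹ = 0.3502 d⁻¹.
Applying C = C₀e^(−kt): 71.00 × 0.7254 = 51.50 µg/L.
At the second outfall, C = (112800·51.50 + 17700·1370) / (112800 + 17700) = 230.3 µg/L.

230 µg/L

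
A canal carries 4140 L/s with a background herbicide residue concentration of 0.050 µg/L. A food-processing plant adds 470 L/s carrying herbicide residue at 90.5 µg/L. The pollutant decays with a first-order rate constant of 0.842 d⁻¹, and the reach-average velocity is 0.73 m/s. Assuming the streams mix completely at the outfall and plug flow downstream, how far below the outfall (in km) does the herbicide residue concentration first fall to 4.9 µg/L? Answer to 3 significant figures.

Mixed concentration C = ΣQC/ΣQ = (4140·0.05000 + 470.0·90.50) / 4610 = 42740/4610 = 9.272 µg/L.
Set 9.272·exp(−k·t) = 4.9 → t = ln(9.272/4.9)/k = 65440 s = 18.18 h.
Distance = v·t = 0.73·65440 = 47770 m = 47.77 km.

47.8 km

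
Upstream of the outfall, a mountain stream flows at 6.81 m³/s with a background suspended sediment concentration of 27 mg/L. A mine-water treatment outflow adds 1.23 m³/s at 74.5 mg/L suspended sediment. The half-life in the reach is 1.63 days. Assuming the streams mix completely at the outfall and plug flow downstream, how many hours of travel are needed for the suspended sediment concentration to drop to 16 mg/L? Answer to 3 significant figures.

Mixed concentration C = ΣQC/ΣQ = (6.810·27.00 + 1.230·74.50) / 8.040 = 275.5/8.040 = 34.27 mg/L.
Half-life 1.63 d → k = ln 2 / 1.63 = 0.4252 d⁻¹.
34.27·exp(−k·t) = 16 → t = ln(34.27/16)/k = 154700 s = 42.98 h.

43.0 h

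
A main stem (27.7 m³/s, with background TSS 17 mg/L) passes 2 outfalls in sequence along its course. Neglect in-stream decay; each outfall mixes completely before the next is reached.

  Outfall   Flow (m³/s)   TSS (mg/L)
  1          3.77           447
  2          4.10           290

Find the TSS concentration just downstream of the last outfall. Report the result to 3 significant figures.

After outfall 1: Q = 27.70 + 3.770 = 31.47 m³/s; C = (27.70·17.00 + 3.770·447.0)/31.47 = 68.51 mg/L.
After outfall 2: Q = 31.47 + 4.100 = 35.57 m³/s; C = (31.47·68.51 + 4.100·290.0)/35.57 = 94.04 mg/L.

94.0 mg/L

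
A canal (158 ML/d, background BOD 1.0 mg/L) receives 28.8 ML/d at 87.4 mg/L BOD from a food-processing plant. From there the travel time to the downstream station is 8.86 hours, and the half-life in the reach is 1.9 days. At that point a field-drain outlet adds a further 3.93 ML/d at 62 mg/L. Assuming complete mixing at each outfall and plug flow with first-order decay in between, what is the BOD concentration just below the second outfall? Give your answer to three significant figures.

13.5 mg/L

After mixing, C = (158.0·1.000 + 28.80·87.40) / 186.8 = 2675/186.8 = 14.32 mg/L; combined flow 186.8 ML/d.
Half-life 1.9 d → k = ln 2 / 1.9 = 0.3648 d⁻¹.
First-order decay: C = 14.32·exp(−k·t) = 14.32·0.8740 = 12.52 mg/L.
Second outfall: C = (186.8·12.52 + 3.930·62.00)/190.7 = 13.54 mg/L.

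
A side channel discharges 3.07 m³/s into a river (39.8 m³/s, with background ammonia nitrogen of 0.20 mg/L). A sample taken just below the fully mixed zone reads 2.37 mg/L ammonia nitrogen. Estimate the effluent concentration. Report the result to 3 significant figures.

30.5 mg/L

Mass balance: 39.80·0.2000 + 3.070·Cₑ = 42.87·2.370
→ Cₑ = (42.87·2.370 − 39.80·0.2000) / 3.070 = 30.50 mg/L.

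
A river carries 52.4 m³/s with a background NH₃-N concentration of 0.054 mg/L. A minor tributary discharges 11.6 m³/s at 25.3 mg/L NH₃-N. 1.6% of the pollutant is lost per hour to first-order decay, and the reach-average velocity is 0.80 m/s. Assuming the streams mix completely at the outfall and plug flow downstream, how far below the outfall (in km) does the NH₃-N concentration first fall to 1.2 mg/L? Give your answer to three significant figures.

241 km

Conservation of mass: C = (52.40·0.05400 + 11.60·25.30) / 64.00 = 296.3/64.00 = 4.630 mg/L.
1.6%/h lost → k = −ln(1 − 0.016) = 0.01613 h⁻¹.
Set 4.630·exp(−k·t) = 1.2 → t = ln(4.630/1.2)/k = 301400 s = 83.71 h.
Distance = v·t = 0.80·301400 = 241100 m = 241.1 km.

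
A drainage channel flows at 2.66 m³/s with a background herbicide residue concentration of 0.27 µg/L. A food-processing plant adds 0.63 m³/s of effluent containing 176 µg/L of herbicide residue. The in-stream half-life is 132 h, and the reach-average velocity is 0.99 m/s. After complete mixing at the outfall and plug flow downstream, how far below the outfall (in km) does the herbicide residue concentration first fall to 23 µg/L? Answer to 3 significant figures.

264 km

Flow-weighted average: C = (2.660·0.2700 + 0.6300·176.0) / 3.290 = 111.6/3.290 = 33.92 µg/L.
Half-life 132 h → k = ln 2 / 132 = 0.005251 h⁻¹ = 0.1260 d⁻¹.
Set 33.92·exp(−k·t) = 23 → t = ln(33.92/23)/k = 266400 s = 73.99 h.
Distance = v·t = 0.99·266400 = 263700 m = 263.7 km.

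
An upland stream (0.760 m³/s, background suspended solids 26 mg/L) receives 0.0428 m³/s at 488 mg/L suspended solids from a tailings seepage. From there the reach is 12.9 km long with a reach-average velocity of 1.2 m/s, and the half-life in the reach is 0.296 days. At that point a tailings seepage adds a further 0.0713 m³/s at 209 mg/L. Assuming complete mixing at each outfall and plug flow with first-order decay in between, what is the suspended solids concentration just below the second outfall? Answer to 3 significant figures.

51.8 mg/L

Mixed concentration C = ΣQC/ΣQ = (0.7600·26.00 + 0.04280·488.0) / 0.8028 = 40.65/0.8028 = 50.63 mg/L; combined flow 0.8028 m³/s.
Travel time t = 12.9·1000 / 1.2 = 10750 s = 2.986 h.
Half-life 0.296 d → k = ln 2 / 0.296 = 2.342 d⁻¹.
Applying C = C₀e^(−kt): 50.63 × 0.7472 = 37.83 mg/L.
Second outfall: C = (0.8028·37.83 + 0.07130·209.0)/0.8741 = 51.80 mg/L.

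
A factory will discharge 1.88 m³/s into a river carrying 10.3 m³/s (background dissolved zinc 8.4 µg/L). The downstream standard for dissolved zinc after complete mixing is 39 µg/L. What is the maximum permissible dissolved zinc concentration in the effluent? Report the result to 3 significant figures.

At the limit, (Qr·Cr + Qe·Cₑ)/(Qr + Qe) = 39:
Cₑ = (12.18·39 − 10.30·8.400) / 1.880 = 206.6 µg/L.

207 µg/L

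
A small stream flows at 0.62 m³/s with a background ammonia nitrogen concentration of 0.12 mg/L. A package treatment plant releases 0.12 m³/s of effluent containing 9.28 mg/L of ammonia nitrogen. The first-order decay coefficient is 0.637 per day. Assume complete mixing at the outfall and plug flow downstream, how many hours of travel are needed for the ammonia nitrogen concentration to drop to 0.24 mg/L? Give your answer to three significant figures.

Conservation of mass: C = (0.6200·0.1200 + 0.1200·9.280) / 0.7400 = 1.188/0.7400 = 1.605 mg/L.
1.605·exp(−k·t) = 0.24 → t = ln(1.605/0.24)/k = 257800 s = 71.60 h.

71.6 h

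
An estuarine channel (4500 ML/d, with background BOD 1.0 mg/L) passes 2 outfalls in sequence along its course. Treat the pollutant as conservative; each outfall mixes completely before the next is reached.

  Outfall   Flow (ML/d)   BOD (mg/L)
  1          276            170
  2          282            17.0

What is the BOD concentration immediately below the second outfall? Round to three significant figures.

11.1 mg/L

After outfall 1: Q = 4500 + 276.0 = 4776 ML/d; C = (4500·1.000 + 276.0·170.0)/4776 = 10.77 mg/L.
After outfall 2: Q = 4776 + 282.0 = 5058 ML/d; C = (4776·10.77 + 282.0·17.00)/5058 = 11.11 mg/L.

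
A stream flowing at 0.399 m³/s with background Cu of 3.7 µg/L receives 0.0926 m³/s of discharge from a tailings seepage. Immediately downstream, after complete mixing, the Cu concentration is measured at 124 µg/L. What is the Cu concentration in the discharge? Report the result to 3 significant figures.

642 µg/L

Mass balance: 0.3990·3.700 + 0.09260·Cₑ = 0.4916·124.0
→ Cₑ = (0.4916·124.0 − 0.3990·3.700) / 0.09260 = 642.4 µg/L.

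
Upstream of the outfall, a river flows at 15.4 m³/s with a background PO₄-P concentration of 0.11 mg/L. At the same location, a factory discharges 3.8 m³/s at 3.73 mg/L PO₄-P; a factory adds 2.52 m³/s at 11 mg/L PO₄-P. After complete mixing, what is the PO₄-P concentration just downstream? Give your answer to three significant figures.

2.01 mg/L

Flow-weighted average: C = (15.40·0.1100 + 3.800·3.730 + 2.520·11.00) / 21.72 = 43.59/21.72 = 2.007 mg/L.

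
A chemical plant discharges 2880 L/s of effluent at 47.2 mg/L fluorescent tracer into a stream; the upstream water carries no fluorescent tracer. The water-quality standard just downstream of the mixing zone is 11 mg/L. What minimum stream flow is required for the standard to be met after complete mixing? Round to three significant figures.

9480 L/s

Set C_mix = 11: (Q·0 + 2880·47.20) / (Q + 2880) = 11
→ Q = 2880·(47.20 − 11)/(11 − 0) = 9478 L/s.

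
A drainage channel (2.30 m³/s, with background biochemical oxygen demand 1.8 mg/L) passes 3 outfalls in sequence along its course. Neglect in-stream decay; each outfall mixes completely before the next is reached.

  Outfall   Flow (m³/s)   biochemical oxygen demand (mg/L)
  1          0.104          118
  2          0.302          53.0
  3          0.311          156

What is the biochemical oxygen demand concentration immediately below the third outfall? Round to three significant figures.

Outfall 1: combined Q = 2.404 m³/s; C = (2.300·1.800 + 0.1040·118.0)/2.404 = 6.827 mg/L.
Outfall 2: combined Q = 2.706 m³/s; C = (2.404·6.827 + 0.3020·53.00)/2.706 = 11.98 mg/L.
Outfall 3: combined Q = 3.017 m³/s; C = (2.706·11.98 + 0.3110·156.0)/3.017 = 26.83 mg/L.

26.8 mg/L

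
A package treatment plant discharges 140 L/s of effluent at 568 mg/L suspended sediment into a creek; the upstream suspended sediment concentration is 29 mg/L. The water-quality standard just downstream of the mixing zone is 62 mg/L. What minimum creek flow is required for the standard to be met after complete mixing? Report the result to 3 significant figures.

2150 L/s

Set C_mix = 62: (Q·29.00 + 140.0·568.0) / (Q + 140.0) = 62
→ Q = 140.0·(568.0 − 62)/(62 − 29.00) = 2147 L/s.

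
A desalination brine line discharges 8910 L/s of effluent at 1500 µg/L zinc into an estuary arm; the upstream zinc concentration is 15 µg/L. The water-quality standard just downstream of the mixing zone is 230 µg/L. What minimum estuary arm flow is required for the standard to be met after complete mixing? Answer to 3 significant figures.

52600 L/s

Set C_mix = 230: (Q·15.00 + 8910·1500) / (Q + 8910) = 230
→ Q = 8910·(1500 − 230)/(230 − 15.00) = 52630 L/s.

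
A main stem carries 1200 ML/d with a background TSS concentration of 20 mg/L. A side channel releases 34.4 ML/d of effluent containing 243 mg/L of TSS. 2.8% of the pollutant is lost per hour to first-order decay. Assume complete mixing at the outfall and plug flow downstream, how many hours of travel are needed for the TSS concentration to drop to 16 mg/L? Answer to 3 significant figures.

Mixed concentration C = ΣQC/ΣQ = (1200·20.00 + 34.40·243.0) / 1234 = 32360/1234 = 26.21 mg/L.
2.8%/h lost → k = −ln(1 − 0.028) = 0.02840 h⁻¹.
26.21·exp(−k·t) = 16 → t = ln(26.21/16)/k = 62590 s = 17.38 h.

17.4 h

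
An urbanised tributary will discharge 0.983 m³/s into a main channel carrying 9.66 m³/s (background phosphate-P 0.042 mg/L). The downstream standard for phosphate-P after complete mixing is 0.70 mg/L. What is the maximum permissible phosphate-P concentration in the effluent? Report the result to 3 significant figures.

7.17 mg/L

At the limit, (Qr·Cr + Qe·Cₑ)/(Qr + Qe) = 0.70:
Cₑ = (10.64·0.70 − 9.660·0.04200) / 0.9830 = 7.166 mg/L.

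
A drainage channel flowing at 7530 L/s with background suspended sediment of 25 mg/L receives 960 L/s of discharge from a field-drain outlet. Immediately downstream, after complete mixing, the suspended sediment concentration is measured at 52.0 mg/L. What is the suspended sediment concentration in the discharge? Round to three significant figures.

264 mg/L

Mass balance: 7530·25.00 + 960.0·Cₑ = 8490·52.00
→ Cₑ = (8490·52.00 − 7530·25.00) / 960.0 = 263.8 mg/L.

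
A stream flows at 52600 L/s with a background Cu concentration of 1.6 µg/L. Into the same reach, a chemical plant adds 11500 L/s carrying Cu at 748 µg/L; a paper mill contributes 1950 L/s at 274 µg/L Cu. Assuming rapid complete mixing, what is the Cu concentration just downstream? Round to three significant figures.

Flow-weighted average: C = (52600·1.600 + 11500·748.0 + 1950·274.0) / 66050 = 9220000/66050 = 139.6 µg/L.

140 µg/L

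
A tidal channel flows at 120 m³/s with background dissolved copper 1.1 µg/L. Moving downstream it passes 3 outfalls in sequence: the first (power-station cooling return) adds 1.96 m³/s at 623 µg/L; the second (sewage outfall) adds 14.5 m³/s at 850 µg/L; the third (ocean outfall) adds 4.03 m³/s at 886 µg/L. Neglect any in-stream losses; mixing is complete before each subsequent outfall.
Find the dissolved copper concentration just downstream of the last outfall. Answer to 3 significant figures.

123 µg/L

After outfall 1: Q = 120.0 + 1.960 = 122.0 m³/s; C = (120.0·1.100 + 1.960·623.0)/122.0 = 11.09 µg/L.
After outfall 2: Q = 122.0 + 14.50 = 136.5 m³/s; C = (122.0·11.09 + 14.50·850.0)/136.5 = 100.2 µg/L.
After outfall 3: Q = 136.5 + 4.030 = 140.5 m³/s; C = (136.5·100.2 + 4.030·886.0)/140.5 = 122.8 µg/L.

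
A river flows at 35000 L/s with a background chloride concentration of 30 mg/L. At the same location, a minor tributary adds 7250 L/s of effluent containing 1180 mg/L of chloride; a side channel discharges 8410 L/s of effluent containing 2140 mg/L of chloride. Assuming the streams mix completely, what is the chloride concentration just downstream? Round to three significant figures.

545 mg/L

Mixed concentration C = ΣQC/ΣQ = (35000·30.00 + 7250·1180 + 8410·2140) / 50660 = 27600000/50660 = 544.9 mg/L.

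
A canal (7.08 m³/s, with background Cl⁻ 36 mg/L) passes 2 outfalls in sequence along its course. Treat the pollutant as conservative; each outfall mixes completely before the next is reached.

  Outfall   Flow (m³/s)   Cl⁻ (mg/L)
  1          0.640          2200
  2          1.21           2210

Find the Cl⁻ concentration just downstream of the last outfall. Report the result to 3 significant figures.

486 mg/L

Below outfall 1: Q → 7.720 m³/s, C = (7.080·36.00 + 0.6400·2200)/7.720 = 215.4 mg/L.
Below outfall 2: Q → 8.930 m³/s, C = (7.720·215.4 + 1.210·2210)/8.930 = 485.7 mg/L.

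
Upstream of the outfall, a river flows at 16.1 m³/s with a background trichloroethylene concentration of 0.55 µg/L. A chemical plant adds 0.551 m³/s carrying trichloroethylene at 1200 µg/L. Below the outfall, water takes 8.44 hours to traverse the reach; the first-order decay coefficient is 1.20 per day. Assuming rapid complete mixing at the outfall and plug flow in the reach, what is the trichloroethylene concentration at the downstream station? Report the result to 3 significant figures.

After mixing, C = (16.10·0.5500 + 0.5510·1200) / 16.65 = 670.1/16.65 = 40.24 µg/L.
Decay over the reach: 40.24·exp(−kt) = 40.24·0.6557 = 26.39 µg/L.

26.4 µg/L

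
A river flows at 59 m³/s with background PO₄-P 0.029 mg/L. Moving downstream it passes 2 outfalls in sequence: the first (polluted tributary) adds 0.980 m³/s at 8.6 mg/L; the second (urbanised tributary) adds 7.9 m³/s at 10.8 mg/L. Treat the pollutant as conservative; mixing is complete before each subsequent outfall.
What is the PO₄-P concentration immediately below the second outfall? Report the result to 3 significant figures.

After outfall 1: Q = 59.00 + 0.9800 = 59.98 m³/s; C = (59.00·0.02900 + 0.9800·8.600)/59.98 = 0.1690 mg/L.
After outfall 2: Q = 59.98 + 7.900 = 67.88 m³/s; C = (59.98·0.1690 + 7.900·10.80)/67.88 = 1.406 mg/L.

1.41 mg/L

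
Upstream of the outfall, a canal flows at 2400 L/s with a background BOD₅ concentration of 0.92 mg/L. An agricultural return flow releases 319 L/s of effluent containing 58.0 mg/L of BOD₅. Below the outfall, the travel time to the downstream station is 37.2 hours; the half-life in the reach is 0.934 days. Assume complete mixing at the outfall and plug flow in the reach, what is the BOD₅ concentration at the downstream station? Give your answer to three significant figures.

After mixing, C = (2400·0.9200 + 319.0·58.00) / 2719 = 20710/2719 = 7.617 mg/L.
Half-life 0.934 d → k = ln 2 / 0.934 = 0.7421 d⁻¹.
Applying C = C₀e^(−kt): 7.617 × 0.3165 = 2.411 mg/L.

2.41 mg/L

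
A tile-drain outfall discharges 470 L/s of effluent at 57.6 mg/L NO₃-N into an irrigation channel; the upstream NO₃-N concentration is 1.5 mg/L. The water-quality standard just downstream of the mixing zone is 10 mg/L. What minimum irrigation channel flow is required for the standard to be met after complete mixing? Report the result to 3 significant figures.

Set C_mix = 10: (Q·1.500 + 470.0·57.60) / (Q + 470.0) = 10
→ Q = 470.0·(57.60 − 10)/(10 − 1.500) = 2632 L/s.

2630 L/s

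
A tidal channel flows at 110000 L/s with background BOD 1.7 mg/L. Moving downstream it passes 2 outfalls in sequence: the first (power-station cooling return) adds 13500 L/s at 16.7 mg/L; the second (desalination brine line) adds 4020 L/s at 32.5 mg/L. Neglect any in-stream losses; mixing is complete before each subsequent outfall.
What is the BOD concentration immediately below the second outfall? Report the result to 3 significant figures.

4.26 mg/L

Below outfall 1: Q → 123500 L/s, C = (110000·1.700 + 13500·16.70)/123500 = 3.340 mg/L.
Below outfall 2: Q → 127500 L/s, C = (123500·3.340 + 4020·32.50)/127500 = 4.259 mg/L.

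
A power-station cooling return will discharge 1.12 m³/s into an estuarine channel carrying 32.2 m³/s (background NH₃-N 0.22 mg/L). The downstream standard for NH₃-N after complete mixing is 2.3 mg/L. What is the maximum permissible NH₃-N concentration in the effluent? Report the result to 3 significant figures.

At the limit, (Qr·Cr + Qe·Cₑ)/(Qr + Qe) = 2.3:
Cₑ = (33.32·2.3 − 32.20·0.2200) / 1.120 = 62.10 mg/L.

62.1 mg/L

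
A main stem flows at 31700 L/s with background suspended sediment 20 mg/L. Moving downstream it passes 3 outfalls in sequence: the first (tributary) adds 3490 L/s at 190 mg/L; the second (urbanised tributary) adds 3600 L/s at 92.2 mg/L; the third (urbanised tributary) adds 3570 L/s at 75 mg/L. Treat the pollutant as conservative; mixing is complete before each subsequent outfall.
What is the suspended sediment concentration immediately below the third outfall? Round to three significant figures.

44.8 mg/L

Below outfall 1: Q → 35190 L/s, C = (31700·20.00 + 3490·190.0)/35190 = 36.86 mg/L.
Below outfall 2: Q → 38790 L/s, C = (35190·36.86 + 3600·92.20)/38790 = 42.00 mg/L.
Below outfall 3: Q → 42360 L/s, C = (38790·42.00 + 3570·75.00)/42360 = 44.78 mg/L.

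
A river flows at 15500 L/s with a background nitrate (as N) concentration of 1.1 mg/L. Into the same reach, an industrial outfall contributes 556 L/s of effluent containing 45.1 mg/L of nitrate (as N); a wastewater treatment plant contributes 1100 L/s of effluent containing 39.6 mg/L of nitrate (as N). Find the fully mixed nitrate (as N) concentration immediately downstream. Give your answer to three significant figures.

Mixed concentration C = ΣQC/ΣQ = (15500·1.100 + 556.0·45.10 + 1100·39.60) / 17160 = 85690/17160 = 4.994 mg/L.

4.99 mg/L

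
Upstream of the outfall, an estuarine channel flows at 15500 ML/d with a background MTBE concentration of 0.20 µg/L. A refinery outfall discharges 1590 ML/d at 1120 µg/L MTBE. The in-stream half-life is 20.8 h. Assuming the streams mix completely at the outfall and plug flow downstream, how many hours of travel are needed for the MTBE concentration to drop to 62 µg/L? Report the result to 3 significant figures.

15.6 h

Conservation of mass: C = (15500·0.2000 + 1590·1120) / 17090 = 1784000/17090 = 104.4 µg/L.
Half-life 20.8 h → k = ln 2 / 20.8 = 0.03332 h⁻¹ = 0.7998 d⁻¹.
104.4·exp(−k·t) = 62 → t = ln(104.4/62)/k = 56280 s = 15.63 h.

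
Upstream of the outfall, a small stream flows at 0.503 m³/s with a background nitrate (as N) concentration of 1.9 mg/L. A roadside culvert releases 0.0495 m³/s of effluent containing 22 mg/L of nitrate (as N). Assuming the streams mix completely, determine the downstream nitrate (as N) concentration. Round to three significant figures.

Conservation of mass: C = (0.5030·1.900 + 0.04950·22.00) / 0.5525 = 2.045/0.5525 = 3.701 mg/L.

3.70 mg/L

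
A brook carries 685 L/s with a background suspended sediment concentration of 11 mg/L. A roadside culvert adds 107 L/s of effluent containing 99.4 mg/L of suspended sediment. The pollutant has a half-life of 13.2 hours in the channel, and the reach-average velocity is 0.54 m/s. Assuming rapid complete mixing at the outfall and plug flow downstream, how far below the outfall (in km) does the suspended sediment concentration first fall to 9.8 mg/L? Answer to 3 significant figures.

31.5 km

After mixing, C = (685.0·11.00 + 107.0·99.40) / 792.0 = 18170/792.0 = 22.94 mg/L.
Half-life 13.2 h → k = ln 2 / 13.2 = 0.05251 h⁻¹ = 1.260 d⁻¹.
Set 22.94·exp(−k·t) = 9.8 → t = ln(22.94/9.8)/k = 58320 s = 16.20 h.
Distance = v·t = 0.54·58320 = 31490 m = 31.49 km.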